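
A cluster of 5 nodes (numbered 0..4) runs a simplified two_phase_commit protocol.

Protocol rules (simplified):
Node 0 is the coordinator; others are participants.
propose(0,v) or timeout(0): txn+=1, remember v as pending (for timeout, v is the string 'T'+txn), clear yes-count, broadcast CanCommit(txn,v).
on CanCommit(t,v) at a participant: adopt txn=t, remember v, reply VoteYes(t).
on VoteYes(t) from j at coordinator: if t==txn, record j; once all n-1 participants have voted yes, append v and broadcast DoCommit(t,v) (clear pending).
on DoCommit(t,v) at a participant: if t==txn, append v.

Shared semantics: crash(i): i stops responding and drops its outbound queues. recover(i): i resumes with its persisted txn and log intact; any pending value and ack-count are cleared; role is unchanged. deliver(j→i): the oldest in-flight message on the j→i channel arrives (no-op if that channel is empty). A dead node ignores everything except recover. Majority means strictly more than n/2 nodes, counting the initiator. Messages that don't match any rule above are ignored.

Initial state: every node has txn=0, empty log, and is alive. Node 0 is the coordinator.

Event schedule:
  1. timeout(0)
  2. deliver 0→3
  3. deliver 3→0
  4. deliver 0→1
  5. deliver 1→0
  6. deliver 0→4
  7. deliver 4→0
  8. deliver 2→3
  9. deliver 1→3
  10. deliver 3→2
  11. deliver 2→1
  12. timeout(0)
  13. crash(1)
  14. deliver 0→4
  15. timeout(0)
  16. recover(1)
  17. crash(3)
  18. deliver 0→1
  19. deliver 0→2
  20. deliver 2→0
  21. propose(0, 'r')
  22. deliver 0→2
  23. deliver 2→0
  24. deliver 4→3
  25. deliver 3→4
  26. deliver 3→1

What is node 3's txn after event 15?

1

after 1 — timeout(0): n0:coor/t1/[-]
after 2 — deliver 0→3: n3:part/t1/[-]
after 3 — deliver 3→0: ·
after 4 — deliver 0→1: n1:part/t1/[-]
after 5 — deliver 1→0: ·
after 6 — deliver 0→4: n4:part/t1/[-]
after 7 — deliver 4→0: ·
after 8 — deliver 2→3: ·
after 9 — deliver 1→3: ·
after 10 — deliver 3→2: ·
after 11 — deliver 2→1: ·
after 12 — timeout(0): n0:coor/t2/[-]
after 13 — crash(1): n1:✗part/t1/[-]
after 14 — deliver 0→4: n4:part/t2/[-]
after 15 — timeout(0): n0:coor/t3/[-]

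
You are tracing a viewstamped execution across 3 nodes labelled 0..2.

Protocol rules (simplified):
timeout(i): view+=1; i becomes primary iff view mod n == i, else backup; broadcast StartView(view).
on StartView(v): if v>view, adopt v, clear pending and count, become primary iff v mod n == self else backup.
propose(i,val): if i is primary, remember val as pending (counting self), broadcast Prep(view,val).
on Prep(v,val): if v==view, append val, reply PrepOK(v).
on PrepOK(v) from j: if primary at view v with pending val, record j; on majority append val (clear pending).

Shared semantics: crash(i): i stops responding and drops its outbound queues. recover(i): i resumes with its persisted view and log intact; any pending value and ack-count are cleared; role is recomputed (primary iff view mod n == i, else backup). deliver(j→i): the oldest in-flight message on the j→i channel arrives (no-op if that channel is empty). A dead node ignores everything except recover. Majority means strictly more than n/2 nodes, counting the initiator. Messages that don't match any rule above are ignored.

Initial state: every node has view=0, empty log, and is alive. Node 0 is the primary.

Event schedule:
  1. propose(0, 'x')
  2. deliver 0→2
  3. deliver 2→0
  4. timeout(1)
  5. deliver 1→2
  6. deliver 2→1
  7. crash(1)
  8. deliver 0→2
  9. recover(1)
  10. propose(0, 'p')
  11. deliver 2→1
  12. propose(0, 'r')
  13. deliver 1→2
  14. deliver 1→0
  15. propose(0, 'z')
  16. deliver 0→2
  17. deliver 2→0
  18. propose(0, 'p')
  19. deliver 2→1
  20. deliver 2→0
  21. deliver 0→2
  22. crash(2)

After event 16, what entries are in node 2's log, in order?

e1 propose(0,'x'): ·
e2 deliver 0→2: 2[back,v=0,x]
e3 deliver 2→0: 0[prim,v=0,x]
e4 timeout(1): 1[prim,v=1,-]
e5 deliver 1→2: 2[back,v=1,x]
e6 deliver 2→1: ·
e7 crash(1): 1[✗prim,v=1,-]
e8 deliver 0→2: ·
e9 recover(1): 1[prim,v=1,-]
e10 propose(0,'p'): ·
e11 deliver 2→1: ·
e12 propose(0,'r'): ·
e13 deliver 1→2: ·
e14 deliver 1→0: ·
e15 propose(0,'z'): ·
e16 deliver 0→2: ·

x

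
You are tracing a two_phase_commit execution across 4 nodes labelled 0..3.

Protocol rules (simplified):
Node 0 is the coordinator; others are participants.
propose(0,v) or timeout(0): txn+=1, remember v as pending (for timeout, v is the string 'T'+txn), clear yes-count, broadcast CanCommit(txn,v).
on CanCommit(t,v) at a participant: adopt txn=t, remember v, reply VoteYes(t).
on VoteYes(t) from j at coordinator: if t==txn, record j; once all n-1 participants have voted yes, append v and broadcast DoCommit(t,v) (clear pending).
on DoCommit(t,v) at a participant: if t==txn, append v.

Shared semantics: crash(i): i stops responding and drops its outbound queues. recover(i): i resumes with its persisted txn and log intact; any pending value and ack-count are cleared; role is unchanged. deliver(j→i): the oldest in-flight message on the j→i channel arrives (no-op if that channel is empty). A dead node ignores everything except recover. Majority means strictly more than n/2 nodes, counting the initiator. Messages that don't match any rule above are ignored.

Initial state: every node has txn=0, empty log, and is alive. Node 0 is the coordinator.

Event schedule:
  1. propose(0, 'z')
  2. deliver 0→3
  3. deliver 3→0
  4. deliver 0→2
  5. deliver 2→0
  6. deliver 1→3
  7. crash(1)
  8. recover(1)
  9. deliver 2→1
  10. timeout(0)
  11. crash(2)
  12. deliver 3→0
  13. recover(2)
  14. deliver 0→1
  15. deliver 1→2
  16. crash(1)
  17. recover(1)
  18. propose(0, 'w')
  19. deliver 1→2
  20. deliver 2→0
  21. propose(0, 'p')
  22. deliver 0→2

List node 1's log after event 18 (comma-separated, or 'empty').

e1 propose(0,'z'): 0[coor,t=1,-]
e2 deliver 0→3: 3[part,t=1,-]
e3 deliver 3→0: ·
e4 deliver 0→2: 2[part,t=1,-]
e5 deliver 2→0: ·
e6 deliver 1→3: ·
e7 crash(1): 1[✗part,t=0,-]
e8 recover(1): 1[part,t=0,-]
e9 deliver 2→1: ·
e10 timeout(0): 0[coor,t=2,-]
e11 crash(2): 2[✗part,t=1,-]
e12 deliver 3→0: ·
e13 recover(2): 2[part,t=1,-]
e14 deliver 0→1: 1[part,t=1,-]
e15 deliver 1→2: ·
e16 crash(1): 1[✗part,t=1,-]
e17 recover(1): 1[part,t=1,-]
e18 propose(0,'w'): 0[coor,t=3,-]

empty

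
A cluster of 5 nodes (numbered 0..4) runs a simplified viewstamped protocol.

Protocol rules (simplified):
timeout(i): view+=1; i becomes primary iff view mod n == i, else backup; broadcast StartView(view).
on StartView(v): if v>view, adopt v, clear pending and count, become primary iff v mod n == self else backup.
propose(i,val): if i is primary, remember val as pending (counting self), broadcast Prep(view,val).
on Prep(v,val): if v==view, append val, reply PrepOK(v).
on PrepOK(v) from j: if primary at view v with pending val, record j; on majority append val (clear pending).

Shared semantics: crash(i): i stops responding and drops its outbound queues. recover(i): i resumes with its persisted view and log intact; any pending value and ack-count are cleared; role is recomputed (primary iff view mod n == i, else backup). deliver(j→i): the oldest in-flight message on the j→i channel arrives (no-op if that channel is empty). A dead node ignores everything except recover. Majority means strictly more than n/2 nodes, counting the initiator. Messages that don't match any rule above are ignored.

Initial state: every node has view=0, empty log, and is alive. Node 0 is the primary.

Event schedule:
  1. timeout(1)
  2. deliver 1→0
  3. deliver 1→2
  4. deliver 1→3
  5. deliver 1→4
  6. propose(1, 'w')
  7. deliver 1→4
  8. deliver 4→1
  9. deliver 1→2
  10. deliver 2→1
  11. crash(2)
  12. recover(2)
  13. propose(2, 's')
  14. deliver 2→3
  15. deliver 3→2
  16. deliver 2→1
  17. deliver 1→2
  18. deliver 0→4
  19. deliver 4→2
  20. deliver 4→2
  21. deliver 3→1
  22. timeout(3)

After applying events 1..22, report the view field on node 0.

1. timeout(1):  <1:prim v1 ->
2. deliver 1→0:  <0:back v1 ->
3. deliver 1→2:  <2:back v1 ->
4. deliver 1→3:  <3:back v1 ->
5. deliver 1→4:  <4:back v1 ->
6. propose(1,'w'):  nop
7. deliver 1→4:  <4:back v1 w>
8. deliver 4→1:  nop
9. deliver 1→2:  <2:back v1 w>
10. deliver 2→1:  <1:prim v1 w>
11. crash(2):  <2:✗back v1 w>
12. recover(2):  <2:back v1 w>
13. propose(2,'s'):  nop
14. deliver 2→3:  nop
15. deliver 3→2:  nop
16. deliver 2→1:  nop
17. deliver 1→2:  nop
18. deliver 0→4:  nop
19. deliver 4→2:  nop
20. deliver 4→2:  nop
21. deliver 3→1:  nop
22. timeout(3):  <3:back v2 ->

1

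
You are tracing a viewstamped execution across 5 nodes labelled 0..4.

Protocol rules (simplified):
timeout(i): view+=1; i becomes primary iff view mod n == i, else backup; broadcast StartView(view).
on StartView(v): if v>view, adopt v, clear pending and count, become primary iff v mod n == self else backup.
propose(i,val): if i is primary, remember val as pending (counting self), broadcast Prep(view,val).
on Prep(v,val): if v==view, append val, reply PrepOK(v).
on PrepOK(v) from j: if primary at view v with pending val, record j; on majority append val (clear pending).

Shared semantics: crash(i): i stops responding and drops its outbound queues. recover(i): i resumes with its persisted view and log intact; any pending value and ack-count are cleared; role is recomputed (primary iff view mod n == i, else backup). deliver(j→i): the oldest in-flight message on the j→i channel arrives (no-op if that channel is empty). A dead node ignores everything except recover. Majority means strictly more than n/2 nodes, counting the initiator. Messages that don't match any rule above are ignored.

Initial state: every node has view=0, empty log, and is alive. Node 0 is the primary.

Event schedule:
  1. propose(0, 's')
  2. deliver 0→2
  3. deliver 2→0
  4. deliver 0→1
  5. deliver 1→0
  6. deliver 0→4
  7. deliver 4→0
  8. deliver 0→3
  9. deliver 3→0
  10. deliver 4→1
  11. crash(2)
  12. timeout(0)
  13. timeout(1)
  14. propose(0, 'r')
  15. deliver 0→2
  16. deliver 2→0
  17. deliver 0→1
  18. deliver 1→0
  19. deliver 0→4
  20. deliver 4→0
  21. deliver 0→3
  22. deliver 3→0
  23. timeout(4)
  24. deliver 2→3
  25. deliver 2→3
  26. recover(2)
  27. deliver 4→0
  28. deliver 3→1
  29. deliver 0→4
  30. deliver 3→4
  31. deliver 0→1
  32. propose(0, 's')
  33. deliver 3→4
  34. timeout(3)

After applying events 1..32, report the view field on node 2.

0

[1] propose(0,'s') → ∅
[2] deliver 0→2 → N2(back v0 [s])
[3] deliver 2→0 → ∅
[4] deliver 0→1 → N1(back v0 [s])
[5] deliver 1→0 → N0(prim v0 [s])
[6] deliver 0→4 → N4(back v0 [s])
[7] deliver 4→0 → ∅
[8] deliver 0→3 → N3(back v0 [s])
[9] deliver 3→0 → ∅
[10] deliver 4→1 → ∅
[11] crash(2) → N2(✗back v0 [s])
[12] timeout(0) → N0(back v1 [s])
[13] timeout(1) → N1(prim v1 [s])
[14] propose(0,'r') → ∅
[15] deliver 0→2 → ∅
[16] deliver 2→0 → ∅
[17] deliver 0→1 → ∅
[18] deliver 1→0 → ∅
[19] deliver 0→4 → N4(back v1 [s])
[20] deliver 4→0 → ∅
[21] deliver 0→3 → N3(back v1 [s])
[22] deliver 3→0 → ∅
[23] timeout(4) → N4(back v2 [s])
[24] deliver 2→3 → ∅
[25] deliver 2→3 → ∅
[26] recover(2) → N2(back v0 [s])
[27] deliver 4→0 → N0(back v2 [s])
[28] deliver 3→1 → ∅
[29] deliver 0→4 → ∅
[30] deliver 3→4 → ∅
[31] deliver 0→1 → ∅
[32] propose(0,'s') → ∅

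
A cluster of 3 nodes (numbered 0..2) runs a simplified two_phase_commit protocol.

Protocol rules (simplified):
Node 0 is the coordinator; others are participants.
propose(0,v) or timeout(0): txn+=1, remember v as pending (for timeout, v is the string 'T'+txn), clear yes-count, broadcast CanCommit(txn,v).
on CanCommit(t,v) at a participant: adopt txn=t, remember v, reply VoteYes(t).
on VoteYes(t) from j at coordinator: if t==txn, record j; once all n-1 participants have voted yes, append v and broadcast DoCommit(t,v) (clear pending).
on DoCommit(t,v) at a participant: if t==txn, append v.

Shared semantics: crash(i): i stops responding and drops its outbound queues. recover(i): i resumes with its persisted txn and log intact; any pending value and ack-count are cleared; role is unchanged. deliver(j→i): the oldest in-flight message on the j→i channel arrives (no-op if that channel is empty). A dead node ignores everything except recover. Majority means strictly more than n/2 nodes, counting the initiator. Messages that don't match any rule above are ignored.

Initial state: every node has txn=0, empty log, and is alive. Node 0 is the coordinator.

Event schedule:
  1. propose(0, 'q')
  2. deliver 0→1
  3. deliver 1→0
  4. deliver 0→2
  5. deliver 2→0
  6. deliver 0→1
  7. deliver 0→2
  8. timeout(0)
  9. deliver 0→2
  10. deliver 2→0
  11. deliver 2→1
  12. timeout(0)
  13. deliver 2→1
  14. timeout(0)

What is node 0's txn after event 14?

1. propose(0,'q'):  <0:coor t1 ->
2. deliver 0→1:  <1:part t1 ->
3. deliver 1→0:  nop
4. deliver 0→2:  <2:part t1 ->
5. deliver 2→0:  <0:coor t1 q>
6. deliver 0→1:  <1:part t1 q>
7. deliver 0→2:  <2:part t1 q>
8. timeout(0):  <0:coor t2 q>
9. deliver 0→2:  <2:part t2 q>
10. deliver 2→0:  nop
11. deliver 2→1:  nop
12. timeout(0):  <0:coor t3 q>
13. deliver 2→1:  nop
14. timeout(0):  <0:coor t4 q>

4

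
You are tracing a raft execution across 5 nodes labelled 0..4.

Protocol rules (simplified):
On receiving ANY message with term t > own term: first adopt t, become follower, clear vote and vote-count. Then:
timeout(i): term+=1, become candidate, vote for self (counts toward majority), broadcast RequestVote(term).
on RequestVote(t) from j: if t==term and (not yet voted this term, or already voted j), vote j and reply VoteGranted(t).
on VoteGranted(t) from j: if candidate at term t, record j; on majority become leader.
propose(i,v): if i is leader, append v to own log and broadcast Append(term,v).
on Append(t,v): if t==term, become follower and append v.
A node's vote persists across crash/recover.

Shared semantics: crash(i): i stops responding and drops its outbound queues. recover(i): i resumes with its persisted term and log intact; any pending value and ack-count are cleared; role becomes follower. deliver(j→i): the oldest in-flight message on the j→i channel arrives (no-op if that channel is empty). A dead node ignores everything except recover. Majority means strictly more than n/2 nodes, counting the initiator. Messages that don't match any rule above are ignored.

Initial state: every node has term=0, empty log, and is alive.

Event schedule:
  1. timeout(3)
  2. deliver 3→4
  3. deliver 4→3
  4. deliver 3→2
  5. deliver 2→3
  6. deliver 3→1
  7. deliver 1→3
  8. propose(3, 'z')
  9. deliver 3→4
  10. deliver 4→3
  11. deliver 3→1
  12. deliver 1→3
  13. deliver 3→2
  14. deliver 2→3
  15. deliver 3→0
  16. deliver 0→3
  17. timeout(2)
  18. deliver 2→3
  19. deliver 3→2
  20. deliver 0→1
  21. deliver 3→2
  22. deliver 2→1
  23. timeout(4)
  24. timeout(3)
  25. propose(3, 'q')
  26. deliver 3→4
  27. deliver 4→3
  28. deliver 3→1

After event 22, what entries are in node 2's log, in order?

[1] timeout(3) → N3(cand t1 [-])
[2] deliver 3→4 → N4(foll t1 [-])
[3] deliver 4→3 → ∅
[4] deliver 3→2 → N2(foll t1 [-])
[5] deliver 2→3 → N3(lead t1 [-])
[6] deliver 3→1 → N1(foll t1 [-])
[7] deliver 1→3 → ∅
[8] propose(3,'z') → N3(lead t1 [z])
[9] deliver 3→4 → N4(foll t1 [z])
[10] deliver 4→3 → ∅
[11] deliver 3→1 → N1(foll t1 [z])
[12] deliver 1→3 → ∅
[13] deliver 3→2 → N2(foll t1 [z])
[14] deliver 2→3 → ∅
[15] deliver 3→0 → N0(foll t1 [-])
[16] deliver 0→3 → ∅
[17] timeout(2) → N2(cand t2 [z])
[18] deliver 2→3 → N3(foll t2 [z])
[19] deliver 3→2 → ∅
[20] deliver 0→1 → ∅
[21] deliver 3→2 → ∅
[22] deliver 2→1 → N1(foll t2 [z])

z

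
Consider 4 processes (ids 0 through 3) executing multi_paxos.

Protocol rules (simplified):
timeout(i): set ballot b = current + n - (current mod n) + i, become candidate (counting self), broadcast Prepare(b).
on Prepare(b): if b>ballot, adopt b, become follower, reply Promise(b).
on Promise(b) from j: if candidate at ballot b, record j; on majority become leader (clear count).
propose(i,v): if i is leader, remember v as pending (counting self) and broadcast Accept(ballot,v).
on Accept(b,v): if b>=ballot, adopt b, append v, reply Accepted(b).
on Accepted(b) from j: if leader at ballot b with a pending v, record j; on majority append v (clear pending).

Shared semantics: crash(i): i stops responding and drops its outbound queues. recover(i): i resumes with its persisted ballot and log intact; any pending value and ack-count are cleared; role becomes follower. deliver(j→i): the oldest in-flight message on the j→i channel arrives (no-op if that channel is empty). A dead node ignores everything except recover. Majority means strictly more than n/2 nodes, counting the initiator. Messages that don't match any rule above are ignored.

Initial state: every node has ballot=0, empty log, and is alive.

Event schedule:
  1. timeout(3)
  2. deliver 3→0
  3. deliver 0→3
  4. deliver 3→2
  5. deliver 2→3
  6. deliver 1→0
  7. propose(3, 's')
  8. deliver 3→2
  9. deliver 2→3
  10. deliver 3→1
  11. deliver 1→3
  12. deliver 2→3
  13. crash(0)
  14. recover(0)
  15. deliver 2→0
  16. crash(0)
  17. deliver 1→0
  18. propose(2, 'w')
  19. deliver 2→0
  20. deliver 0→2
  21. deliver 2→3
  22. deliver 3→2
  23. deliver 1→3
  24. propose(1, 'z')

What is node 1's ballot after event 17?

1. timeout(3):  <3:cand b7 ->
2. deliver 3→0:  <0:foll b7 ->
3. deliver 0→3:  nop
4. deliver 3→2:  <2:foll b7 ->
5. deliver 2→3:  <3:lead b7 ->
6. deliver 1→0:  nop
7. propose(3,'s'):  nop
8. deliver 3→2:  <2:foll b7 s>
9. deliver 2→3:  nop
10. deliver 3→1:  <1:foll b7 ->
11. deliver 1→3:  nop
12. deliver 2→3:  nop
13. crash(0):  <0:✗foll b7 ->
14. recover(0):  <0:foll b7 ->
15. deliver 2→0:  nop
16. crash(0):  <0:✗foll b7 ->
17. deliver 1→0:  nop

7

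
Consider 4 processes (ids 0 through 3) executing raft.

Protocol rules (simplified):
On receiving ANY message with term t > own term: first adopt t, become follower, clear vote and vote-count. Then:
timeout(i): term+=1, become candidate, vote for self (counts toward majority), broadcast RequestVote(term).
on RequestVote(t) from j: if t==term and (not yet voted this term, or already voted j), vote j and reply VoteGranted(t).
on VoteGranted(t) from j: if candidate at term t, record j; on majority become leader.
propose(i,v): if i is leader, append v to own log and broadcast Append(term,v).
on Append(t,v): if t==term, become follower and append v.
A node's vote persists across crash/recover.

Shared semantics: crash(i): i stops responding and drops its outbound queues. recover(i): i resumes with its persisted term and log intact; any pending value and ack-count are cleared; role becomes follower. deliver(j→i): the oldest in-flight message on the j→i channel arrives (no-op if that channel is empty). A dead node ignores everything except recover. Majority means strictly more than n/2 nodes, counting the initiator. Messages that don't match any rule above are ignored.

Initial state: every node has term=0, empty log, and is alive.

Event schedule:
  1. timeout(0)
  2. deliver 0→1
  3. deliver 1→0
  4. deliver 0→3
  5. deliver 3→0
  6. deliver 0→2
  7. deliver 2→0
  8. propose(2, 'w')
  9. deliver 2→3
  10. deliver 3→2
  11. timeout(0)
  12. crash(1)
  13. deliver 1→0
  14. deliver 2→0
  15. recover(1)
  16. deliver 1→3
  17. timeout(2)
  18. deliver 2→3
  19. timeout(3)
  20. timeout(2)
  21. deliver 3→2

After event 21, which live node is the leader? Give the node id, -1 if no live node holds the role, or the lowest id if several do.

[1] timeout(0) → N0(cand t1 [-])
[2] deliver 0→1 → N1(foll t1 [-])
[3] deliver 1→0 → ∅
[4] deliver 0→3 → N3(foll t1 [-])
[5] deliver 3→0 → N0(lead t1 [-])
[6] deliver 0→2 → N2(foll t1 [-])
[7] deliver 2→0 → ∅
[8] propose(2,'w') → ∅
[9] deliver 2→3 → ∅
[10] deliver 3→2 → ∅
[11] timeout(0) → N0(cand t2 [-])
[12] crash(1) → N1(✗foll t1 [-])
[13] deliver 1→0 → ∅
[14] deliver 2→0 → ∅
[15] recover(1) → N1(foll t1 [-])
[16] deliver 1→3 → ∅
[17] timeout(2) → N2(cand t2 [-])
[18] deliver 2→3 → N3(foll t2 [-])
[19] timeout(3) → N3(cand t3 [-])
[20] timeout(2) → N2(cand t3 [-])
[21] deliver 3→2 → ∅

-1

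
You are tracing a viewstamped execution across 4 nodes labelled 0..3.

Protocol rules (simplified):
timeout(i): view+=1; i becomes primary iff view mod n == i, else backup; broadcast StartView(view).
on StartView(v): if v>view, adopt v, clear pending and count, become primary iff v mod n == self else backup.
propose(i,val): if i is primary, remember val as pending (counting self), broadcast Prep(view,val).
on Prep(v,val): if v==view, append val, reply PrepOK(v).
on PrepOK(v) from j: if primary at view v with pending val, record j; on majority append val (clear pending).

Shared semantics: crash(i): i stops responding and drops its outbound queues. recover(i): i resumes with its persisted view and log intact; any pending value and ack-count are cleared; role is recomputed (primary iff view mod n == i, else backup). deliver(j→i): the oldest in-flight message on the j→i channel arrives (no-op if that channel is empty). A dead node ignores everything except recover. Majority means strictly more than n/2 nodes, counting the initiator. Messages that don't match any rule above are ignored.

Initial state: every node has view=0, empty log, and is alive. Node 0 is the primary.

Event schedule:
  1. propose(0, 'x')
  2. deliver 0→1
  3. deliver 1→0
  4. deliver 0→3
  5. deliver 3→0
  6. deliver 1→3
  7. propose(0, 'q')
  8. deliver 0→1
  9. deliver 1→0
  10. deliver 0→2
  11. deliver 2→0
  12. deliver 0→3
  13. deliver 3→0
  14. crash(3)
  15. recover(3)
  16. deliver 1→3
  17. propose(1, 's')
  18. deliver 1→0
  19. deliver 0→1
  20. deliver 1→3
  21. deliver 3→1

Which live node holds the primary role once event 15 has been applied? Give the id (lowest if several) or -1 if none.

after 1 — propose(0,'x'): ·
after 2 — deliver 0→1: n1:back/v0/[x]
after 3 — deliver 1→0: ·
after 4 — deliver 0→3: n3:back/v0/[x]
after 5 — deliver 3→0: n0:prim/v0/[x]
after 6 — deliver 1→3: ·
after 7 — propose(0,'q'): ·
after 8 — deliver 0→1: n1:back/v0/[x,q]
after 9 — deliver 1→0: ·
after 10 — deliver 0→2: n2:back/v0/[x]
after 11 — deliver 2→0: n0:prim/v0/[x,q]
after 12 — deliver 0→3: n3:back/v0/[x,q]
after 13 — deliver 3→0: ·
after 14 — crash(3): n3:✗back/v0/[x,q]
after 15 — recover(3): n3:back/v0/[x,q]

0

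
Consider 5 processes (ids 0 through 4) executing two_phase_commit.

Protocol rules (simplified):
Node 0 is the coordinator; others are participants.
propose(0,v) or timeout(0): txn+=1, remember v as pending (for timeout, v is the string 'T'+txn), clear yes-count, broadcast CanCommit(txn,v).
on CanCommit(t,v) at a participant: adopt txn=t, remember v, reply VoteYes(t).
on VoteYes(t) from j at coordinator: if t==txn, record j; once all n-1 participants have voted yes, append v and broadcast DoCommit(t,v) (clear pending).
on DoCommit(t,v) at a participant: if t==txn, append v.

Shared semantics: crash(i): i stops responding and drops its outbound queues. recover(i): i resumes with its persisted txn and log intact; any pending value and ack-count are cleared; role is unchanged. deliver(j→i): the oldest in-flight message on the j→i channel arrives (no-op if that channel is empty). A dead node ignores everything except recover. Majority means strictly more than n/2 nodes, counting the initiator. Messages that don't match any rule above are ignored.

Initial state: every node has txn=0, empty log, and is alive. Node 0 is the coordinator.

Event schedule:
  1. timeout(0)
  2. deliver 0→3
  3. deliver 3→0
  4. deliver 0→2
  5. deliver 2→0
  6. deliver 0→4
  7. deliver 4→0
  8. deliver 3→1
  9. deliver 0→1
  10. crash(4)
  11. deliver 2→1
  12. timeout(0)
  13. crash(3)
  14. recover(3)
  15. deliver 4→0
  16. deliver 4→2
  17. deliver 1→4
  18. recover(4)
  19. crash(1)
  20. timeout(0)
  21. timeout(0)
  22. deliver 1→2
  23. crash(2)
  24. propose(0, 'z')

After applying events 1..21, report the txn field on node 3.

1. timeout(0):  <0:coor t1 ->
2. deliver 0→3:  <3:part t1 ->
3. deliver 3→0:  nop
4. deliver 0→2:  <2:part t1 ->
5. deliver 2→0:  nop
6. deliver 0→4:  <4:part t1 ->
7. deliver 4→0:  nop
8. deliver 3→1:  nop
9. deliver 0→1:  <1:part t1 ->
10. crash(4):  <4:✗part t1 ->
11. deliver 2→1:  nop
12. timeout(0):  <0:coor t2 ->
13. crash(3):  <3:✗part t1 ->
14. recover(3):  <3:part t1 ->
15. deliver 4→0:  nop
16. deliver 4→2:  nop
17. deliver 1→4:  nop
18. recover(4):  <4:part t1 ->
19. crash(1):  <1:✗part t1 ->
20. timeout(0):  <0:coor t3 ->
21. timeout(0):  <0:coor t4 ->

1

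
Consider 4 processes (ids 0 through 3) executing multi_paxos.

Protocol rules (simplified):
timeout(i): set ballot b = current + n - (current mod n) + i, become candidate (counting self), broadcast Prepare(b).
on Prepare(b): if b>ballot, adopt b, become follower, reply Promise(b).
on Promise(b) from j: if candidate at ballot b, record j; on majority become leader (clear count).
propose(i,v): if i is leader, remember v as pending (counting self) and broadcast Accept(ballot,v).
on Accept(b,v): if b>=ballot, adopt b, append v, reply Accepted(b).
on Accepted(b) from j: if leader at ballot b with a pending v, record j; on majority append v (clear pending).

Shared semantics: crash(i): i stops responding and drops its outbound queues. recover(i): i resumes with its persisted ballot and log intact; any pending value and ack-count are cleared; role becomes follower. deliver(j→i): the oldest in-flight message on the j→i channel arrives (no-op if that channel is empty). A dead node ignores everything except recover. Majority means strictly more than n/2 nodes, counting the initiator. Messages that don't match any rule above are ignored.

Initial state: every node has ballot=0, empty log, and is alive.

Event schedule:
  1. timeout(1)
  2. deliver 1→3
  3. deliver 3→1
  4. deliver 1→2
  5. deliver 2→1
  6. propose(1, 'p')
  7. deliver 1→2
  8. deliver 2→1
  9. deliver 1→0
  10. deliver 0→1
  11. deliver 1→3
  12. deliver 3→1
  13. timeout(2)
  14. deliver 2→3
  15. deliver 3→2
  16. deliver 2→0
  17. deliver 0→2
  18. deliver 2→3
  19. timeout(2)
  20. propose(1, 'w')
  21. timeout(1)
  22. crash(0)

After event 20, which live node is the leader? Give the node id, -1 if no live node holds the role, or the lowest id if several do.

step 1 timeout(1): 1={cand,b=5,log=-}
step 2 deliver 1→3: 3={foll,b=5,log=-}
step 3 deliver 3→1: —
step 4 deliver 1→2: 2={foll,b=5,log=-}
step 5 deliver 2→1: 1={lead,b=5,log=-}
step 6 propose(1,'p'): —
step 7 deliver 1→2: 2={foll,b=5,log=p}
step 8 deliver 2→1: —
step 9 deliver 1→0: 0={foll,b=5,log=-}
step 10 deliver 0→1: —
step 11 deliver 1→3: 3={foll,b=5,log=p}
step 12 deliver 3→1: 1={lead,b=5,log=p}
step 13 timeout(2): 2={cand,b=10,log=p}
step 14 deliver 2→3: 3={foll,b=10,log=p}
step 15 deliver 3→2: —
step 16 deliver 2→0: 0={foll,b=10,log=-}
step 17 deliver 0→2: 2={lead,b=10,log=p}
step 18 deliver 2→3: —
step 19 timeout(2): 2={cand,b=14,log=p}
step 20 propose(1,'w'): —

1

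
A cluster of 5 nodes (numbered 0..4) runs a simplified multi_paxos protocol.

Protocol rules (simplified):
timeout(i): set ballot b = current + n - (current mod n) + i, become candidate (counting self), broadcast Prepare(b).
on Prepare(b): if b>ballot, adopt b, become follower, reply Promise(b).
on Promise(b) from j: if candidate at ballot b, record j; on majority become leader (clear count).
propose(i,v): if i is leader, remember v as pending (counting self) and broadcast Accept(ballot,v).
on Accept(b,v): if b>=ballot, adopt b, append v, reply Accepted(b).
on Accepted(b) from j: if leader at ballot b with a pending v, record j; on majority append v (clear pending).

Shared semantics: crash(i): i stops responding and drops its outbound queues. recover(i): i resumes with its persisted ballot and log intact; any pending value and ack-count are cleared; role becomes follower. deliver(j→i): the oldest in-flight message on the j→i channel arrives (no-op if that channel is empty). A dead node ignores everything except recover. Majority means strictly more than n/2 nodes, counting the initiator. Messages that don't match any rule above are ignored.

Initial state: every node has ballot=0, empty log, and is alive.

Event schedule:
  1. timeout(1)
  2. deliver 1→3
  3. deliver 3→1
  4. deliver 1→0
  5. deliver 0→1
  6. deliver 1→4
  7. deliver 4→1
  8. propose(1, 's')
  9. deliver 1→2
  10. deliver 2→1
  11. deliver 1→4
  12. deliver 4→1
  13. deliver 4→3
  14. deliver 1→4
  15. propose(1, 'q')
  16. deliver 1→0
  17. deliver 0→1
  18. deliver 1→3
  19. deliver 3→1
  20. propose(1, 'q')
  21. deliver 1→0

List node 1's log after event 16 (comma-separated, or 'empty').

step 1 timeout(1): 1={cand,b=6,log=-}
step 2 deliver 1→3: 3={foll,b=6,log=-}
step 3 deliver 3→1: —
step 4 deliver 1→0: 0={foll,b=6,log=-}
step 5 deliver 0→1: 1={lead,b=6,log=-}
step 6 deliver 1→4: 4={foll,b=6,log=-}
step 7 deliver 4→1: —
step 8 propose(1,'s'): —
step 9 deliver 1→2: 2={foll,b=6,log=-}
step 10 deliver 2→1: —
step 11 deliver 1→4: 4={foll,b=6,log=s}
step 12 deliver 4→1: —
step 13 deliver 4→3: —
step 14 deliver 1→4: —
step 15 propose(1,'q'): —
step 16 deliver 1→0: 0={foll,b=6,log=s}

empty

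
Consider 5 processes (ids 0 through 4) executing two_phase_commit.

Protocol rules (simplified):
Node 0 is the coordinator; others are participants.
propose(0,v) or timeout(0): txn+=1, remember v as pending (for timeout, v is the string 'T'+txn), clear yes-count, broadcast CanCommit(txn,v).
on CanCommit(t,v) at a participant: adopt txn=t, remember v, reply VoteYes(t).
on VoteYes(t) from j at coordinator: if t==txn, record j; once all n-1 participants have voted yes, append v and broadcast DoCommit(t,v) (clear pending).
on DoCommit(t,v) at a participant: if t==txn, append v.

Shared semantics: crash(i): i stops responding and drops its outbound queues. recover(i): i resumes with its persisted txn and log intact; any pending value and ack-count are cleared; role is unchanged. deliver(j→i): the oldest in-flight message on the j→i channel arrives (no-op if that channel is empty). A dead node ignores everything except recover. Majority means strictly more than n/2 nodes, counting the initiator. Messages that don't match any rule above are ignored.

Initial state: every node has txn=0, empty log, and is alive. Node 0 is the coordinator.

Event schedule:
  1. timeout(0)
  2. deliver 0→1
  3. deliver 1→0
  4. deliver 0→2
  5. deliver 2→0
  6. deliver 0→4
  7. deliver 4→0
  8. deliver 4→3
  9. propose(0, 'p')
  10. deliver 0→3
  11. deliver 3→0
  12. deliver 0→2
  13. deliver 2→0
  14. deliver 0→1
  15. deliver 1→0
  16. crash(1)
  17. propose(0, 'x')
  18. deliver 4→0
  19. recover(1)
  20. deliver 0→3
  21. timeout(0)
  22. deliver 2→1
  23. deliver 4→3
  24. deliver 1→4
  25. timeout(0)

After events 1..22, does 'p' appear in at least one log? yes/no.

no

[1] timeout(0) → N0(coor t1 [-])
[2] deliver 0→1 → N1(part t1 [-])
[3] deliver 1→0 → ∅
[4] deliver 0→2 → N2(part t1 [-])
[5] deliver 2→0 → ∅
[6] deliver 0→4 → N4(part t1 [-])
[7] deliver 4→0 → ∅
[8] deliver 4→3 → ∅
[9] propose(0,'p') → N0(coor t2 [-])
[10] deliver 0→3 → N3(part t1 [-])
[11] deliver 3→0 → ∅
[12] deliver 0→2 → N2(part t2 [-])
[13] deliver 2→0 → ∅
[14] deliver 0→1 → N1(part t2 [-])
[15] deliver 1→0 → ∅
[16] crash(1) → N1(✗part t2 [-])
[17] propose(0,'x') → N0(coor t3 [-])
[18] deliver 4→0 → ∅
[19] recover(1) → N1(part t2 [-])
[20] deliver 0→3 → N3(part t2 [-])
[21] timeout(0) → N0(coor t4 [-])
[22] deliver 2→1 → ∅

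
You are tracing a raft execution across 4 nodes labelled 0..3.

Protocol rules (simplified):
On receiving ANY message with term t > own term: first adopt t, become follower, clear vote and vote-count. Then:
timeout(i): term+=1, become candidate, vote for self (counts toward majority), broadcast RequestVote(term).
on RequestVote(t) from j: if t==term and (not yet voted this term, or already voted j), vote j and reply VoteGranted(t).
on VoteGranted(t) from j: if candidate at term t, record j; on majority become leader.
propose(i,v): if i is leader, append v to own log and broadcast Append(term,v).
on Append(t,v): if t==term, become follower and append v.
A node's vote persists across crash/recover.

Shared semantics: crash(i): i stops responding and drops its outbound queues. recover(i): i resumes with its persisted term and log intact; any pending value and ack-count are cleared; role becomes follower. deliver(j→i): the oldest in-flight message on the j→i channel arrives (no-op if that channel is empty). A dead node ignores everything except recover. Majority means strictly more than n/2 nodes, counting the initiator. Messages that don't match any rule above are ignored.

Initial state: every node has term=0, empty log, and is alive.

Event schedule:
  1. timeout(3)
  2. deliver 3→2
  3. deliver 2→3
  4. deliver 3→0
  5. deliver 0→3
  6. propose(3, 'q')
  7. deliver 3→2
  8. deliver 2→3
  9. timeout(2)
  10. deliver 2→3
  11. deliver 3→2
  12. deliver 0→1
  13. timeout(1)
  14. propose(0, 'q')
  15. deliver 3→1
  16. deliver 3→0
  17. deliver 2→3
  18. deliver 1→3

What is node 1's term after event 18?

step 1 timeout(3): 3={cand,t=1,log=-}
step 2 deliver 3→2: 2={foll,t=1,log=-}
step 3 deliver 2→3: —
step 4 deliver 3→0: 0={foll,t=1,log=-}
step 5 deliver 0→3: 3={lead,t=1,log=-}
step 6 propose(3,'q'): 3={lead,t=1,log=q}
step 7 deliver 3→2: 2={foll,t=1,log=q}
step 8 deliver 2→3: —
step 9 timeout(2): 2={cand,t=2,log=q}
step 10 deliver 2→3: 3={foll,t=2,log=q}
step 11 deliver 3→2: —
step 12 deliver 0→1: —
step 13 timeout(1): 1={cand,t=1,log=-}
step 14 propose(0,'q'): —
step 15 deliver 3→1: —
step 16 deliver 3→0: 0={foll,t=1,log=q}
step 17 deliver 2→3: —
step 18 deliver 1→3: —

1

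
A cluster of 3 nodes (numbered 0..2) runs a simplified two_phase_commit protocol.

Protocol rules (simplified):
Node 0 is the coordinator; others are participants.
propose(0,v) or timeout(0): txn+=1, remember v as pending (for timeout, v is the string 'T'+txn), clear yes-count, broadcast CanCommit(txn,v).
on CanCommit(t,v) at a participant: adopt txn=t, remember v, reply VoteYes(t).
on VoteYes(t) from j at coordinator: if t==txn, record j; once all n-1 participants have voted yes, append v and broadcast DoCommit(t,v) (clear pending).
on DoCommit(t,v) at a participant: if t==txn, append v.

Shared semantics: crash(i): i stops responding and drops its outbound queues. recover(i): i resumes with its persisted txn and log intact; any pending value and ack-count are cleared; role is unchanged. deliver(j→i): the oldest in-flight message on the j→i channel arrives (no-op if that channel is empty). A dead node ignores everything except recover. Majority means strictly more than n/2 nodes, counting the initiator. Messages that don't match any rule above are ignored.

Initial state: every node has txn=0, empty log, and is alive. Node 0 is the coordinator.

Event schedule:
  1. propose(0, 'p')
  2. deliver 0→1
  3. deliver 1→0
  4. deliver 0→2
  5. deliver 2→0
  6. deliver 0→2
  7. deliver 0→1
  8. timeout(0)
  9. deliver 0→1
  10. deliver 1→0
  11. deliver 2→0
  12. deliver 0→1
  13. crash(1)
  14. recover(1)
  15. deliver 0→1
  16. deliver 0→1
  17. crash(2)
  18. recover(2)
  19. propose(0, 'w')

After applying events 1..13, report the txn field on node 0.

after 1 — propose(0,'p'): n0:coor/t1/[-]
after 2 — deliver 0→1: n1:part/t1/[-]
after 3 — deliver 1→0: ·
after 4 — deliver 0→2: n2:part/t1/[-]
after 5 — deliver 2→0: n0:coor/t1/[p]
after 6 — deliver 0→2: n2:part/t1/[p]
after 7 — deliver 0→1: n1:part/t1/[p]
after 8 — timeout(0): n0:coor/t2/[p]
after 9 — deliver 0→1: n1:part/t2/[p]
after 10 — deliver 1→0: ·
after 11 — deliver 2→0: ·
after 12 — deliver 0→1: ·
after 13 — crash(1): n1:✗part/t2/[p]

2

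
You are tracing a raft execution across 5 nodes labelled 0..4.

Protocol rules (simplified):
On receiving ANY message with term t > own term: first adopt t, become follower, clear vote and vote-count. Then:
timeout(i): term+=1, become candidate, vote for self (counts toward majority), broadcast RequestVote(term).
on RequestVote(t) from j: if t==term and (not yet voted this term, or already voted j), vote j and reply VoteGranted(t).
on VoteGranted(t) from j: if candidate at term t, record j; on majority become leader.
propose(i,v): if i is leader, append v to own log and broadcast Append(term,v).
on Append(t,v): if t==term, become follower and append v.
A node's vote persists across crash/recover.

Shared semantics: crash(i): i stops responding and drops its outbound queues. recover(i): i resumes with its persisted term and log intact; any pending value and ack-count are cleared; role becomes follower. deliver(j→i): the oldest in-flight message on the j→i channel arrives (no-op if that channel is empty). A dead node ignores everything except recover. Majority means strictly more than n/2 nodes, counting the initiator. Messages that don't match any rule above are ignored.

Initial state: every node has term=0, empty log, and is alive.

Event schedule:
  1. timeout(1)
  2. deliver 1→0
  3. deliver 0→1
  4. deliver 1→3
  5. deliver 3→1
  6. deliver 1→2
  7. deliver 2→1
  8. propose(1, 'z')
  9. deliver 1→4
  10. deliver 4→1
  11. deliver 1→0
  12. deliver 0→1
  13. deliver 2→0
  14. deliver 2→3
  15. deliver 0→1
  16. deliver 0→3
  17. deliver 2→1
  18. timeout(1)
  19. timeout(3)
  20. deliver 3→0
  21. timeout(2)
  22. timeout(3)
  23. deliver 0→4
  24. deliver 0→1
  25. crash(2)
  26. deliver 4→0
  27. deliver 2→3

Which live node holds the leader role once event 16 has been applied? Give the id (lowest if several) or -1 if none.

e1 timeout(1): 1[cand,t=1,-]
e2 deliver 1→0: 0[foll,t=1,-]
e3 deliver 0→1: ·
e4 deliver 1→3: 3[foll,t=1,-]
e5 deliver 3→1: 1[lead,t=1,-]
e6 deliver 1→2: 2[foll,t=1,-]
e7 deliver 2→1: ·
e8 propose(1,'z'): 1[lead,t=1,z]
e9 deliver 1→4: 4[foll,t=1,-]
e10 deliver 4→1: ·
e11 deliver 1→0: 0[foll,t=1,z]
e12 deliver 0→1: ·
e13 deliver 2→0: ·
e14 deliver 2→3: ·
e15 deliver 0→1: ·
e16 deliver 0→3: ·

1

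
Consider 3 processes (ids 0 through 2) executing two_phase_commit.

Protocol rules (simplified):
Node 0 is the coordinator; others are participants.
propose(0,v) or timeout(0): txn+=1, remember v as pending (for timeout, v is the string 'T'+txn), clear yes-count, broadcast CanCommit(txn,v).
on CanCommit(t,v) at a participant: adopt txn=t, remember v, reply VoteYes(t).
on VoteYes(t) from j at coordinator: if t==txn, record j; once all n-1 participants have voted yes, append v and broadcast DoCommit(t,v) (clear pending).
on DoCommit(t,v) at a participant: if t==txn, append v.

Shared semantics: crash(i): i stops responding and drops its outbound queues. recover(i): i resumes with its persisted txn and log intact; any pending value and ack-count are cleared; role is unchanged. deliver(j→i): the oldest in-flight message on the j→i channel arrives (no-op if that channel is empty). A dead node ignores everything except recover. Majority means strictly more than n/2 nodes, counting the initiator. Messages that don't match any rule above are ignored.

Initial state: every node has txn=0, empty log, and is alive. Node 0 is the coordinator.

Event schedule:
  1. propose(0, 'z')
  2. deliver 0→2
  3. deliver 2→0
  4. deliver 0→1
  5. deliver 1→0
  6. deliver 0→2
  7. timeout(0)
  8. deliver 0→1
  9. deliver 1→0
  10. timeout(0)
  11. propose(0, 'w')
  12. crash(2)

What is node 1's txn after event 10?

e1 propose(0,'z'): 0[coor,t=1,-]
e2 deliver 0→2: 2[part,t=1,-]
e3 deliver 2→0: ·
e4 deliver 0→1: 1[part,t=1,-]
e5 deliver 1→0: 0[coor,t=1,z]
e6 deliver 0→2: 2[part,t=1,z]
e7 timeout(0): 0[coor,t=2,z]
e8 deliver 0→1: 1[part,t=1,z]
e9 deliver 1→0: ·
e10 timeout(0): 0[coor,t=3,z]

1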